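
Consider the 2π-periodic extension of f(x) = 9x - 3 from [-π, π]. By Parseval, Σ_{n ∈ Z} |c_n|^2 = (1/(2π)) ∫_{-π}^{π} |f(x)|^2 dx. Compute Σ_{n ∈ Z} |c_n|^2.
Σ |c_n|^2 = 27π^2 + 9

Expand and integrate term by term over [-π, π]:
  ∫ (9x)^2 dx = 81·(2π^3/3); ∫ 2·9·(-3)·x dx = 0 (odd integrand); ∫ (-3)^2 dx = 9·2π.
So (1/(2π)) ∫_{-π}^{π} (9x - 3)^2 dx = 81π^2/3 + 9 = 27π^2 + 9.
Parseval ⇒ Σ |c_n|^2 = 27π^2 + 9.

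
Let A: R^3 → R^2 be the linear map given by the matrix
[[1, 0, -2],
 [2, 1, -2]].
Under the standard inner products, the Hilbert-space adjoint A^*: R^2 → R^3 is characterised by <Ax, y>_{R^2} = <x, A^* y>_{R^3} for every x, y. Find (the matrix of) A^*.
A^* = A^T =
[[1, 2],
 [0, 1],
 [-2, -2]]

For real matrices with standard dot products, the defining identity <Ax, y> = <x, A^* y> gives (Ax)^T y = x^T (A^*) y, i.e. x^T A^T y = x^T (A^*) y. Since this holds for all x, y, we must have A^* = A^T. Therefore
A^* =
[[1, 2],
 [0, 1],
 [-2, -2]].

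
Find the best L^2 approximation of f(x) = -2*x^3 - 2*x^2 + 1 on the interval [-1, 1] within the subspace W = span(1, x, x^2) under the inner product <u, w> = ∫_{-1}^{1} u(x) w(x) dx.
g(x) = -2*x^2 - 6*x/5 + 1

The best approximation g ∈ W is the orthogonal projection of f onto W. Writing g = a_0 + a_1 x + a_2 x^2, the coefficients solve the normal equations G · a = b where
  G_{ij} = <φ_i, φ_j> and b_i = <f, φ_i>, with φ_0 = 1, φ_1 = x, φ_2 = x^2.
G =
  [2, 0, 2/3]
  [0, 2/3, 0]
  [2/3, 0, 2/5],
b = (2/3, -4/5, -2/15).
Solving gives a_0 = 1, a_1 = -6/5, a_2 = -2, so
  g(x) = -2*x^2 - 6*x/5 + 1.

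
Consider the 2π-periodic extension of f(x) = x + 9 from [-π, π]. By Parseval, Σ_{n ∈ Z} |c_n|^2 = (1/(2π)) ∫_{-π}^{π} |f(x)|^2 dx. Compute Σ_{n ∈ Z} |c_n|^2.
Σ |c_n|^2 = π^2/3 + 81

Expand and integrate term by term over [-π, π]:
  ∫ (x)^2 dx = 1·(2π^3/3); ∫ 2·1·(9)·x dx = 0 (odd integrand); ∫ 9^2 dx = 81·2π.
So (1/(2π)) ∫_{-π}^{π} (x + 9)^2 dx = 1π^2/3 + 81 = π^2/3 + 81.
Parseval ⇒ Σ |c_n|^2 = π^2/3 + 81.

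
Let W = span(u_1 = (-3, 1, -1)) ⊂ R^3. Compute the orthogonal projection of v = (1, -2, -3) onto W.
proj_W(v) = (6/11, -2/11, 2/11)

Set up U = [u_1 | ... | u_1] ∈ R^(3×1). The projector onto W = col(U) is P = U (U^T U)^(-1) U^T.
Compute U^T U =
  [11],
and U^T v = (-2).
Solve U^T U · c = U^T v for the coefficients: c = (-2/11). The projection is proj_W(v) = U c.
Check: (v - proj_W(v)) · u_1 = 0  (should be 0).
Result: proj_W(v) = (6/11, -2/11, 2/11).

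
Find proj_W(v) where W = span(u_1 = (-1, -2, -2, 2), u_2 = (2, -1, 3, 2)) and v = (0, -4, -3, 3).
proj_W(v) = (-128/115, -777/230, -113/46, 83/23)

Set up U = [u_1 | ... | u_2] ∈ R^(4×2). The projector onto W = col(U) is P = U (U^T U)^(-1) U^T.
Compute U^T U =
  [13, -2]
  [-2, 18],
and U^T v = (20, 1).
Solve U^T U · c = U^T v for the coefficients: c = (181/115, 53/230). The projection is proj_W(v) = U c.
Check: (v - proj_W(v)) · u_1 = 0  (should be 0).
Check: (v - proj_W(v)) · u_2 = 0  (should be 0).
Result: proj_W(v) = (-128/115, -777/230, -113/46, 83/23).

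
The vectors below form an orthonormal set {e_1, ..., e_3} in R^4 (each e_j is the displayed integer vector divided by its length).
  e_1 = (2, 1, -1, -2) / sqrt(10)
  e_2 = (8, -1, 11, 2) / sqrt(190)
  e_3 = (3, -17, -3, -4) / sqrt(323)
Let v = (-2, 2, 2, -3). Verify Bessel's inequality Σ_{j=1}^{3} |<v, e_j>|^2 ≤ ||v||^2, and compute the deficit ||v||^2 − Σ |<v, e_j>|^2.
Σ |<v, e_j>|^2 = 4; ||v||^2 = 21; deficit = 17

Write each e_j = u_j / sqrt(<u_j, u_j>) where u_j is the displayed integer vector. Then <v, e_j> = <v, u_j> / sqrt(<u_j, u_j>), so |<v, e_j>|^2 = <v, u_j>^2 / <u_j, u_j>.
Coefficients: <v, e_1> = 2/sqrt(10), <v, e_2> = -2/sqrt(190), <v, e_3> = -34/sqrt(323).
Square and sum: Σ |<v, e_j>|^2 = 4.
Compute ||v||^2 = v·v = 21.
Deficit = 21 − 4 = 17 ≥ 0, confirming Bessel's inequality. (The deficit equals ||v − Σ <v,e_j> e_j||^2, the squared distance from v to span{e_j}.)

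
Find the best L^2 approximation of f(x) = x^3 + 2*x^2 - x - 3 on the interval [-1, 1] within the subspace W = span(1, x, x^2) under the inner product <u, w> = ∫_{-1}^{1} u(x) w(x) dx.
g(x) = 2*x^2 - 2*x/5 - 3

The best approximation g ∈ W is the orthogonal projection of f onto W. Writing g = a_0 + a_1 x + a_2 x^2, the coefficients solve the normal equations G · a = b where
  G_{ij} = <φ_i, φ_j> and b_i = <f, φ_i>, with φ_0 = 1, φ_1 = x, φ_2 = x^2.
G =
  [2, 0, 2/3]
  [0, 2/3, 0]
  [2/3, 0, 2/5],
b = (-14/3, -4/15, -6/5).
Solving gives a_0 = -3, a_1 = -2/5, a_2 = 2, so
  g(x) = 2*x^2 - 2*x/5 - 3.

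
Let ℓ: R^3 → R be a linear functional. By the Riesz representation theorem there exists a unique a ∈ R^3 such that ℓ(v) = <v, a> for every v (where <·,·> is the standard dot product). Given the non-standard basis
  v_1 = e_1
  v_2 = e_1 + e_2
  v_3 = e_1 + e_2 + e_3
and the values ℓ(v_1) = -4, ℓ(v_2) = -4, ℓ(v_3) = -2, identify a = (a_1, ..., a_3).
a = (-4, 0, 2)

Write a = (a_1, ..., a_3) in the standard basis. For each basis vector v_i, ℓ(v_i) = <v_i, a> is a linear equation in the a_j's. Collect the n equations into a matrix system V a = ℓ, where row i of V is v_i (expressed in the standard basis). Since V is invertible (lower-triangular with 1s on the diagonal, up to permutation), solve by back-substitution:
  V =
[[1, 0, 0],
 [1, 1, 0],
 [1, 1, 1]]
  V a = (-4, -4, -2)
Solving gives a = (-4, 0, 2).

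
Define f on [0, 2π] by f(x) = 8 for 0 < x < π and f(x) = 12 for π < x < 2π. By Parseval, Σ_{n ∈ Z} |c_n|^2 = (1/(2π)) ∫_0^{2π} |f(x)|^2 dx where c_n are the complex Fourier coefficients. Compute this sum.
Σ |c_n|^2 = 104

Parseval equates the L^2 energy of f (normalised by 1/(2π)) with the ℓ^2 sum of its Fourier coefficients: (1/(2π)) ∫_0^{2π} |f|^2 = Σ |c_n|^2.
Compute the left side: (1/(2π)) [∫_0^π 8^2 dx + ∫_π^{2π} 12^2 dx] = (1/(2π)) · (64π + 144π) = (64 + 144)/2 = 104.
So Σ_{n ∈ Z} |c_n|^2 = 104.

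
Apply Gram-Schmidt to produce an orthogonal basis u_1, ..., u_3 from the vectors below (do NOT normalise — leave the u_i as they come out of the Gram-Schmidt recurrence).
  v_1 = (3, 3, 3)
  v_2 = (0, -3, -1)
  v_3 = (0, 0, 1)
Orthogonal basis:
  u_1 = (3, 3, 3)
  u_2 = (4/3, -5/3, 1/3)
  u_3 = (-3/7, -3/14, 9/14)

Apply the Gram-Schmidt recurrence
  u_1 = v_1
  u_i = v_i − Σ_{j<i} ((v_i · u_j) / (u_j · u_j)) · u_j.

Step by step this gives:
  u_1 = (3, 3, 3)
  u_2 = (4/3, -5/3, 1/3)
  u_3 = (-3/7, -3/14, 9/14)

Orthogonality check:
  u_2 · u_1 = 0 (should be 0)
  u_3 · u_1 = 0 (should be 0)
  u_3 · u_2 = 0 (should be 0)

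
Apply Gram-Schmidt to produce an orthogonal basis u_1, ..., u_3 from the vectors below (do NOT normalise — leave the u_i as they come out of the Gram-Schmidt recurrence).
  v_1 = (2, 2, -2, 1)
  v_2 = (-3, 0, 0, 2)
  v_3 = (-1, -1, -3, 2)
Orthogonal basis:
  u_1 = (2, 2, -2, 1)
  u_2 = (-31/13, 8/13, -8/13, 30/13)
  u_3 = (8/153, -313/153, -299/153, 4/51)

Apply the Gram-Schmidt recurrence
  u_1 = v_1
  u_i = v_i − Σ_{j<i} ((v_i · u_j) / (u_j · u_j)) · u_j.

Step by step this gives:
  u_1 = (2, 2, -2, 1)
  u_2 = (-31/13, 8/13, -8/13, 30/13)
  u_3 = (8/153, -313/153, -299/153, 4/51)

Orthogonality check:
  u_2 · u_1 = 0 (should be 0)
  u_3 · u_1 = 0 (should be 0)
  u_3 · u_2 = 0 (should be 0)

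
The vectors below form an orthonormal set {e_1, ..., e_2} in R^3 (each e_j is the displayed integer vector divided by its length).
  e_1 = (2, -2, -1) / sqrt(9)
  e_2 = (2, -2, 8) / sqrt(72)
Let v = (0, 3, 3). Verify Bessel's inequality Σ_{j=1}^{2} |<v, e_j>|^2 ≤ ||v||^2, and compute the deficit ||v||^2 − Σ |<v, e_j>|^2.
Σ |<v, e_j>|^2 = 27/2; ||v||^2 = 18; deficit = 9/2

Write each e_j = u_j / sqrt(<u_j, u_j>) where u_j is the displayed integer vector. Then <v, e_j> = <v, u_j> / sqrt(<u_j, u_j>), so |<v, e_j>|^2 = <v, u_j>^2 / <u_j, u_j>.
Coefficients: <v, e_1> = -9/sqrt(9), <v, e_2> = 18/sqrt(72).
Square and sum: Σ |<v, e_j>|^2 = 27/2.
Compute ||v||^2 = v·v = 18.
Deficit = 18 − 27/2 = 9/2 ≥ 0, confirming Bessel's inequality. (The deficit equals ||v − Σ <v,e_j> e_j||^2, the squared distance from v to span{e_j}.)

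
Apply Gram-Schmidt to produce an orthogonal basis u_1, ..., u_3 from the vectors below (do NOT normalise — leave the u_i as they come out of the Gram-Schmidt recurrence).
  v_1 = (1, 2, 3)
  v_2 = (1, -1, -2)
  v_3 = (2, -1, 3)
Orthogonal basis:
  u_1 = (1, 2, 3)
  u_2 = (3/2, 0, -1/2)
  u_3 = (16/35, -16/7, 48/35)

Apply the Gram-Schmidt recurrence
  u_1 = v_1
  u_i = v_i − Σ_{j<i} ((v_i · u_j) / (u_j · u_j)) · u_j.

Step by step this gives:
  u_1 = (1, 2, 3)
  u_2 = (3/2, 0, -1/2)
  u_3 = (16/35, -16/7, 48/35)

Orthogonality check:
  u_2 · u_1 = 0 (should be 0)
  u_3 · u_1 = 0 (should be 0)
  u_3 · u_2 = 0 (should be 0)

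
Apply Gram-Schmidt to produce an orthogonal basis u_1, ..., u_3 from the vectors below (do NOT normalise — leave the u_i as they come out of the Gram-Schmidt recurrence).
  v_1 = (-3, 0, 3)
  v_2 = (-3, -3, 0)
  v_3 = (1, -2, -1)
Orthogonal basis:
  u_1 = (-3, 0, 3)
  u_2 = (-3/2, -3, -3/2)
  u_3 = (2/3, -2/3, 2/3)

Apply the Gram-Schmidt recurrence
  u_1 = v_1
  u_i = v_i − Σ_{j<i} ((v_i · u_j) / (u_j · u_j)) · u_j.

Step by step this gives:
  u_1 = (-3, 0, 3)
  u_2 = (-3/2, -3, -3/2)
  u_3 = (2/3, -2/3, 2/3)

Orthogonality check:
  u_2 · u_1 = 0 (should be 0)
  u_3 · u_1 = 0 (should be 0)
  u_3 · u_2 = 0 (should be 0)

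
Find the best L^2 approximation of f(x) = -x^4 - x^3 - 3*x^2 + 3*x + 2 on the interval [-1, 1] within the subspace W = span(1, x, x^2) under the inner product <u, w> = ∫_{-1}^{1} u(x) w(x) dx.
g(x) = -27*x^2/7 + 12*x/5 + 73/35

The best approximation g ∈ W is the orthogonal projection of f onto W. Writing g = a_0 + a_1 x + a_2 x^2, the coefficients solve the normal equations G · a = b where
  G_{ij} = <φ_i, φ_j> and b_i = <f, φ_i>, with φ_0 = 1, φ_1 = x, φ_2 = x^2.
G =
  [2, 0, 2/3]
  [0, 2/3, 0]
  [2/3, 0, 2/5],
b = (8/5, 8/5, -16/105).
Solving gives a_0 = 73/35, a_1 = 12/5, a_2 = -27/7, so
  g(x) = -27*x^2/7 + 12*x/5 + 73/35.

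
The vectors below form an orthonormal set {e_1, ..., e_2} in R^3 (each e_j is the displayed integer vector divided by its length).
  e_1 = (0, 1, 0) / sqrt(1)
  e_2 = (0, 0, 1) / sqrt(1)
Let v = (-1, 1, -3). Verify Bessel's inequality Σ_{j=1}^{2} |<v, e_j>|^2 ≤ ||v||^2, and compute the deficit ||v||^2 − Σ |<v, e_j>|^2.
Σ |<v, e_j>|^2 = 10; ||v||^2 = 11; deficit = 1

Write each e_j = u_j / sqrt(<u_j, u_j>) where u_j is the displayed integer vector. Then <v, e_j> = <v, u_j> / sqrt(<u_j, u_j>), so |<v, e_j>|^2 = <v, u_j>^2 / <u_j, u_j>.
Coefficients: <v, e_1> = 1/sqrt(1), <v, e_2> = -3/sqrt(1).
Square and sum: Σ |<v, e_j>|^2 = 10.
Compute ||v||^2 = v·v = 11.
Deficit = 11 − 10 = 1 ≥ 0, confirming Bessel's inequality. (The deficit equals ||v − Σ <v,e_j> e_j||^2, the squared distance from v to span{e_j}.)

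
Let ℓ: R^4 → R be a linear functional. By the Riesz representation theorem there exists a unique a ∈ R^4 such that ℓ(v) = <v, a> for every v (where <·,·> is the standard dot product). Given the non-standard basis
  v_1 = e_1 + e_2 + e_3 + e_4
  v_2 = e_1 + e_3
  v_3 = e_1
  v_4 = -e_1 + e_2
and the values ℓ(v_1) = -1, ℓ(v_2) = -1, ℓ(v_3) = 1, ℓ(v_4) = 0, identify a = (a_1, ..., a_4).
a = (1, 1, -2, -1)

Write a = (a_1, ..., a_4) in the standard basis. For each basis vector v_i, ℓ(v_i) = <v_i, a> is a linear equation in the a_j's. Collect the n equations into a matrix system V a = ℓ, where row i of V is v_i (expressed in the standard basis). Since V is invertible (lower-triangular with 1s on the diagonal, up to permutation), solve by back-substitution:
  V =
[[1, 1, 1, 1],
 [1, 0, 1, 0],
 [1, 0, 0, 0],
 [-1, 1, 0, 0]]
  V a = (-1, -1, 1, 0)
Solving gives a = (1, 1, -2, -1).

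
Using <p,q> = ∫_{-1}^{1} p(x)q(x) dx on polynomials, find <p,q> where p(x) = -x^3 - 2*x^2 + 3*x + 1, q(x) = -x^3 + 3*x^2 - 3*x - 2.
<p,q> = -782/105

Expand the product: p(x)·q(x) = x^6 - x^5 - 6*x^4 + 16*x^3 - 2*x^2 - 9*x - 2.
∫_{-1}^{1} of each monomial x^k gives [2/(k+1) if k even, 0 if k odd]. Integrating term-by-term (or equivalently evaluating the antiderivative F(x) = x^7/7 - x^6/6 - 6*x^5/5 + 4*x^4 - 2*x^3/3 - 9*x^2/2 - 2*x at the endpoints):
  F(1) − F(−1) = -461/105 − (107/35) = -782/105.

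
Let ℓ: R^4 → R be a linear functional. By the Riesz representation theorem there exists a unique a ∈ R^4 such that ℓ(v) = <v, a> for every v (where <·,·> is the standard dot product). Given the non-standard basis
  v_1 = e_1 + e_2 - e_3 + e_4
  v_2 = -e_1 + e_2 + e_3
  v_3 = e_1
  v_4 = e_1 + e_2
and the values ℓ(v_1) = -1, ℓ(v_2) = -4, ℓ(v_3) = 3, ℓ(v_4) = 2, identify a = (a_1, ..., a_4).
a = (3, -1, 0, -3)

Write a = (a_1, ..., a_4) in the standard basis. For each basis vector v_i, ℓ(v_i) = <v_i, a> is a linear equation in the a_j's. Collect the n equations into a matrix system V a = ℓ, where row i of V is v_i (expressed in the standard basis). Since V is invertible (lower-triangular with 1s on the diagonal, up to permutation), solve by back-substitution:
  V =
[[1, 1, -1, 1],
 [-1, 1, 1, 0],
 [1, 0, 0, 0],
 [1, 1, 0, 0]]
  V a = (-1, -4, 3, 2)
Solving gives a = (3, -1, 0, -3).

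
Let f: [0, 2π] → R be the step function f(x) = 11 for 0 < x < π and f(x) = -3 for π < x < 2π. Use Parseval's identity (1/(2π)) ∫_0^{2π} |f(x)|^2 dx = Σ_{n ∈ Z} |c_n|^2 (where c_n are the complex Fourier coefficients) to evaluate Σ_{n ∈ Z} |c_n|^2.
Σ |c_n|^2 = 65

Parseval equates the L^2 energy of f (normalised by 1/(2π)) with the ℓ^2 sum of its Fourier coefficients: (1/(2π)) ∫_0^{2π} |f|^2 = Σ |c_n|^2.
Compute the left side: (1/(2π)) [∫_0^π 11^2 dx + ∫_π^{2π} (-3)^2 dx] = (1/(2π)) · (121π + 9π) = (121 + 9)/2 = 65.
So Σ_{n ∈ Z} |c_n|^2 = 65.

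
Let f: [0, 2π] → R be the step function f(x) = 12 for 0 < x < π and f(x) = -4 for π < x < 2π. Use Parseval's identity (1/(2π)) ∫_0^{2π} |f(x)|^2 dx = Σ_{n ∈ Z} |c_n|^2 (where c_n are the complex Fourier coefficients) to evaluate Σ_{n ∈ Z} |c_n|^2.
Σ |c_n|^2 = 80

Parseval equates the L^2 energy of f (normalised by 1/(2π)) with the ℓ^2 sum of its Fourier coefficients: (1/(2π)) ∫_0^{2π} |f|^2 = Σ |c_n|^2.
Compute the left side: (1/(2π)) [∫_0^π 12^2 dx + ∫_π^{2π} (-4)^2 dx] = (1/(2π)) · (144π + 16π) = (144 + 16)/2 = 80.
So Σ_{n ∈ Z} |c_n|^2 = 80.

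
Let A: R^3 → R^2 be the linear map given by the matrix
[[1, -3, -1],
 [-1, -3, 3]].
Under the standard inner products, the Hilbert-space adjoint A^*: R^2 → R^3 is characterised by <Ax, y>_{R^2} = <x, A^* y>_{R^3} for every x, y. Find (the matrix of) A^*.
A^* = A^T =
[[1, -1],
 [-3, -3],
 [-1, 3]]

For real matrices with standard dot products, the defining identity <Ax, y> = <x, A^* y> gives (Ax)^T y = x^T (A^*) y, i.e. x^T A^T y = x^T (A^*) y. Since this holds for all x, y, we must have A^* = A^T. Therefore
A^* =
[[1, -1],
 [-3, -3],
 [-1, 3]].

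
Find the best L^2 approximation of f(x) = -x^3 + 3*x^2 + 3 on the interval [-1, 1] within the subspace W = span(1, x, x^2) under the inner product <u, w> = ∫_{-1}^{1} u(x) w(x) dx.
g(x) = 3*x^2 - 3*x/5 + 3

The best approximation g ∈ W is the orthogonal projection of f onto W. Writing g = a_0 + a_1 x + a_2 x^2, the coefficients solve the normal equations G · a = b where
  G_{ij} = <φ_i, φ_j> and b_i = <f, φ_i>, with φ_0 = 1, φ_1 = x, φ_2 = x^2.
G =
  [2, 0, 2/3]
  [0, 2/3, 0]
  [2/3, 0, 2/5],
b = (8, -2/5, 16/5).
Solving gives a_0 = 3, a_1 = -3/5, a_2 = 3, so
  g(x) = 3*x^2 - 3*x/5 + 3.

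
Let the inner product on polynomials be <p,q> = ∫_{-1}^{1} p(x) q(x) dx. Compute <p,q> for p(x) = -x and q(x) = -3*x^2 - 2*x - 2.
<p,q> = 4/3

Expand the product: p(x)·q(x) = 3*x^3 + 2*x^2 + 2*x.
∫_{-1}^{1} of each monomial x^k gives [2/(k+1) if k even, 0 if k odd]. Integrating term-by-term (or equivalently evaluating the antiderivative F(x) = 3*x^4/4 + 2*x^3/3 + x^2 at the endpoints):
  F(1) − F(−1) = 29/12 − (13/12) = 4/3.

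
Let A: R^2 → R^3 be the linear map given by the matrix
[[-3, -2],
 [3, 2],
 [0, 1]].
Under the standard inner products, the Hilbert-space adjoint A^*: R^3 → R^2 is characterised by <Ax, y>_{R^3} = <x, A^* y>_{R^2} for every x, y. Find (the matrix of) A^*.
A^* = A^T =
[[-3, 3, 0],
 [-2, 2, 1]]

For real matrices with standard dot products, the defining identity <Ax, y> = <x, A^* y> gives (Ax)^T y = x^T (A^*) y, i.e. x^T A^T y = x^T (A^*) y. Since this holds for all x, y, we must have A^* = A^T. Therefore
A^* =
[[-3, 3, 0],
 [-2, 2, 1]].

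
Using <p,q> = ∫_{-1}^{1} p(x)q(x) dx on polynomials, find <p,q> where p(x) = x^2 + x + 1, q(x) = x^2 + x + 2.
<p,q> = 106/15

Expand the product: p(x)·q(x) = x^4 + 2*x^3 + 4*x^2 + 3*x + 2.
∫_{-1}^{1} of each monomial x^k gives [2/(k+1) if k even, 0 if k odd]. Integrating term-by-term (or equivalently evaluating the antiderivative F(x) = x^5/5 + x^4/2 + 4*x^3/3 + 3*x^2/2 + 2*x at the endpoints):
  F(1) − F(−1) = 83/15 − (-23/15) = 106/15.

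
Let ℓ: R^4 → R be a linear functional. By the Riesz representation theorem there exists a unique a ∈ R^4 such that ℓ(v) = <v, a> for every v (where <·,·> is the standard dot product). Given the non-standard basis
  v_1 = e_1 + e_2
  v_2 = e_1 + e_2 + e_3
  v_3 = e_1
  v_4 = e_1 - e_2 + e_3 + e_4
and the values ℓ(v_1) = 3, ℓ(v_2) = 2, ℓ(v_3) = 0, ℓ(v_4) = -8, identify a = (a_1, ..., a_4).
a = (0, 3, -1, -4)

Write a = (a_1, ..., a_4) in the standard basis. For each basis vector v_i, ℓ(v_i) = <v_i, a> is a linear equation in the a_j's. Collect the n equations into a matrix system V a = ℓ, where row i of V is v_i (expressed in the standard basis). Since V is invertible (lower-triangular with 1s on the diagonal, up to permutation), solve by back-substitution:
  V =
[[1, 1, 0, 0],
 [1, 1, 1, 0],
 [1, 0, 0, 0],
 [1, -1, 1, 1]]
  V a = (3, 2, 0, -8)
Solving gives a = (0, 3, -1, -4).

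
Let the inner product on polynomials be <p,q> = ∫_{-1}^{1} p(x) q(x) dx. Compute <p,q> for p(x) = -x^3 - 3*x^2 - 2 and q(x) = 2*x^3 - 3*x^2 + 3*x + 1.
<p,q> = -6/35

Expand the product: p(x)·q(x) = -2*x^6 - 3*x^5 + 6*x^4 - 14*x^3 + 3*x^2 - 6*x - 2.
∫_{-1}^{1} of each monomial x^k gives [2/(k+1) if k even, 0 if k odd]. Integrating term-by-term (or equivalently evaluating the antiderivative F(x) = -2*x^7/7 - x^6/2 + 6*x^5/5 - 7*x^4/2 + x^3 - 3*x^2 - 2*x at the endpoints):
  F(1) − F(−1) = -248/35 − (-242/35) = -6/35.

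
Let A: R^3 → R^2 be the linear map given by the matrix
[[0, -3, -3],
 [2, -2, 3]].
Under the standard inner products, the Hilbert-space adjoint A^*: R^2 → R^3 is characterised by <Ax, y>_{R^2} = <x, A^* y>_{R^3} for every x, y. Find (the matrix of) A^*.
A^* = A^T =
[[0, 2],
 [-3, -2],
 [-3, 3]]

For real matrices with standard dot products, the defining identity <Ax, y> = <x, A^* y> gives (Ax)^T y = x^T (A^*) y, i.e. x^T A^T y = x^T (A^*) y. Since this holds for all x, y, we must have A^* = A^T. Therefore
A^* =
[[0, 2],
 [-3, -2],
 [-3, 3]].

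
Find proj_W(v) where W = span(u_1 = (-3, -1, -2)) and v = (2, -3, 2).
proj_W(v) = (3/2, 1/2, 1)

Set up U = [u_1 | ... | u_1] ∈ R^(3×1). The projector onto W = col(U) is P = U (U^T U)^(-1) U^T.
Compute U^T U =
  [14],
and U^T v = (-7).
Solve U^T U · c = U^T v for the coefficients: c = (-1/2). The projection is proj_W(v) = U c.
Check: (v - proj_W(v)) · u_1 = 0  (should be 0).
Result: proj_W(v) = (3/2, 1/2, 1).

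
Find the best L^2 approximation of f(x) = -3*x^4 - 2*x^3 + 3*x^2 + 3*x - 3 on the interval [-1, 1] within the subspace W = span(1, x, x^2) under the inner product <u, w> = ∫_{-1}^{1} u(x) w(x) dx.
g(x) = 3*x^2/7 + 9*x/5 - 96/35

The best approximation g ∈ W is the orthogonal projection of f onto W. Writing g = a_0 + a_1 x + a_2 x^2, the coefficients solve the normal equations G · a = b where
  G_{ij} = <φ_i, φ_j> and b_i = <f, φ_i>, with φ_0 = 1, φ_1 = x, φ_2 = x^2.
G =
  [2, 0, 2/3]
  [0, 2/3, 0]
  [2/3, 0, 2/5],
b = (-26/5, 6/5, -58/35).
Solving gives a_0 = -96/35, a_1 = 9/5, a_2 = 3/7, so
  g(x) = 3*x^2/7 + 9*x/5 - 96/35.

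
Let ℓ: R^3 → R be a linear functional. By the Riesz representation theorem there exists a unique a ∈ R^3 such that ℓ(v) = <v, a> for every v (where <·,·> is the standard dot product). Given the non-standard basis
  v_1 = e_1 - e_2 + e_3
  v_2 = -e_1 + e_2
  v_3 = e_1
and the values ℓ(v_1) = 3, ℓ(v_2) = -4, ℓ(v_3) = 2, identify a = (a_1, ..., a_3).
a = (2, -2, -1)

Write a = (a_1, ..., a_3) in the standard basis. For each basis vector v_i, ℓ(v_i) = <v_i, a> is a linear equation in the a_j's. Collect the n equations into a matrix system V a = ℓ, where row i of V is v_i (expressed in the standard basis). Since V is invertible (lower-triangular with 1s on the diagonal, up to permutation), solve by back-substitution:
  V =
[[1, -1, 1],
 [-1, 1, 0],
 [1, 0, 0]]
  V a = (3, -4, 2)
Solving gives a = (2, -2, -1).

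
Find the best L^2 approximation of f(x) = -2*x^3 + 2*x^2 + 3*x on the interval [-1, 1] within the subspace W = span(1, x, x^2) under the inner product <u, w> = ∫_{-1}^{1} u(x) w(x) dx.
g(x) = 2*x^2 + 9*x/5

The best approximation g ∈ W is the orthogonal projection of f onto W. Writing g = a_0 + a_1 x + a_2 x^2, the coefficients solve the normal equations G · a = b where
  G_{ij} = <φ_i, φ_j> and b_i = <f, φ_i>, with φ_0 = 1, φ_1 = x, φ_2 = x^2.
G =
  [2, 0, 2/3]
  [0, 2/3, 0]
  [2/3, 0, 2/5],
b = (4/3, 6/5, 4/5).
Solving gives a_0 = 0, a_1 = 9/5, a_2 = 2, so
  g(x) = 2*x^2 + 9*x/5.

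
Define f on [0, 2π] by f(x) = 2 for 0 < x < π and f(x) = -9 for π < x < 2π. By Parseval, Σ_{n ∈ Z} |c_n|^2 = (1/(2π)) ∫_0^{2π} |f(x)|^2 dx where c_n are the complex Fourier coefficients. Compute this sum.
Σ |c_n|^2 = 85/2

Parseval equates the L^2 energy of f (normalised by 1/(2π)) with the ℓ^2 sum of its Fourier coefficients: (1/(2π)) ∫_0^{2π} |f|^2 = Σ |c_n|^2.
Compute the left side: (1/(2π)) [∫_0^π 2^2 dx + ∫_π^{2π} (-9)^2 dx] = (1/(2π)) · (4π + 81π) = (4 + 81)/2 = 85/2.
So Σ_{n ∈ Z} |c_n|^2 = 85/2.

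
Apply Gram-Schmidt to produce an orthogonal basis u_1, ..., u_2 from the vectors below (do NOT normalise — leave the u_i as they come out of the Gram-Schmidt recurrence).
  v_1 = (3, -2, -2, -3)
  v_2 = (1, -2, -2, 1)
Orthogonal basis:
  u_1 = (3, -2, -2, -3)
  u_2 = (1/13, -18/13, -18/13, 25/13)

Apply the Gram-Schmidt recurrence
  u_1 = v_1
  u_i = v_i − Σ_{j<i} ((v_i · u_j) / (u_j · u_j)) · u_j.

Step by step this gives:
  u_1 = (3, -2, -2, -3)
  u_2 = (1/13, -18/13, -18/13, 25/13)

Orthogonality check:
  u_2 · u_1 = 0 (should be 0)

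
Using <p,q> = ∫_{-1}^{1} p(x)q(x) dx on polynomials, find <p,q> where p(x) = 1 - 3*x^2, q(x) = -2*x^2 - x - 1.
<p,q> = 16/15

Expand the product: p(x)·q(x) = 6*x^4 + 3*x^3 + x^2 - x - 1.
∫_{-1}^{1} of each monomial x^k gives [2/(k+1) if k even, 0 if k odd]. Integrating term-by-term (or equivalently evaluating the antiderivative F(x) = 6*x^5/5 + 3*x^4/4 + x^3/3 - x^2/2 - x at the endpoints):
  F(1) − F(−1) = 47/60 − (-17/60) = 16/15.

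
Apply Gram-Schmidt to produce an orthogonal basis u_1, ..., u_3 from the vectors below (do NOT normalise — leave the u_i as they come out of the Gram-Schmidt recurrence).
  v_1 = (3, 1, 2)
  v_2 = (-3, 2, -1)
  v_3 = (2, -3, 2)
Orthogonal basis:
  u_1 = (3, 1, 2)
  u_2 = (-15/14, 37/14, 2/7)
  u_3 = (-17/23, -51/115, 153/115)

Apply the Gram-Schmidt recurrence
  u_1 = v_1
  u_i = v_i − Σ_{j<i} ((v_i · u_j) / (u_j · u_j)) · u_j.

Step by step this gives:
  u_1 = (3, 1, 2)
  u_2 = (-15/14, 37/14, 2/7)
  u_3 = (-17/23, -51/115, 153/115)

Orthogonality check:
  u_2 · u_1 = 0 (should be 0)
  u_3 · u_1 = 0 (should be 0)
  u_3 · u_2 = 0 (should be 0)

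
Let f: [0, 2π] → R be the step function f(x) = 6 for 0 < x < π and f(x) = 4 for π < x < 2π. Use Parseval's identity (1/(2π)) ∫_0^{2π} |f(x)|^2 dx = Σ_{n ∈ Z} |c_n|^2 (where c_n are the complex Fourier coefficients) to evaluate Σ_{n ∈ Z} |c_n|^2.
Σ |c_n|^2 = 26

Parseval equates the L^2 energy of f (normalised by 1/(2π)) with the ℓ^2 sum of its Fourier coefficients: (1/(2π)) ∫_0^{2π} |f|^2 = Σ |c_n|^2.
Compute the left side: (1/(2π)) [∫_0^π 6^2 dx + ∫_π^{2π} 4^2 dx] = (1/(2π)) · (36π + 16π) = (36 + 16)/2 = 26.
So Σ_{n ∈ Z} |c_n|^2 = 26.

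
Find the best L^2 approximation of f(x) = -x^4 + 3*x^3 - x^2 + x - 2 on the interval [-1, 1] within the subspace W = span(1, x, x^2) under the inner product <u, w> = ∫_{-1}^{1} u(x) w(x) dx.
g(x) = -13*x^2/7 + 14*x/5 - 67/35

The best approximation g ∈ W is the orthogonal projection of f onto W. Writing g = a_0 + a_1 x + a_2 x^2, the coefficients solve the normal equations G · a = b where
  G_{ij} = <φ_i, φ_j> and b_i = <f, φ_i>, with φ_0 = 1, φ_1 = x, φ_2 = x^2.
G =
  [2, 0, 2/3]
  [0, 2/3, 0]
  [2/3, 0, 2/5],
b = (-76/15, 28/15, -212/105).
Solving gives a_0 = -67/35, a_1 = 14/5, a_2 = -13/7, so
  g(x) = -13*x^2/7 + 14*x/5 - 67/35.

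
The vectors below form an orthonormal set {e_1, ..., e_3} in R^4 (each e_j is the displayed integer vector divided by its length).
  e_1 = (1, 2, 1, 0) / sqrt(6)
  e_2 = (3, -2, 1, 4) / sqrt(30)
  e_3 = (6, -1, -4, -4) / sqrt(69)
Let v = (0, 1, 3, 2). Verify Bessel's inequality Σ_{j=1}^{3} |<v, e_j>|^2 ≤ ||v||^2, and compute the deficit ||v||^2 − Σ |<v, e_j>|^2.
Σ |<v, e_j>|^2 = 4574/345; ||v||^2 = 14; deficit = 256/345

Write each e_j = u_j / sqrt(<u_j, u_j>) where u_j is the displayed integer vector. Then <v, e_j> = <v, u_j> / sqrt(<u_j, u_j>), so |<v, e_j>|^2 = <v, u_j>^2 / <u_j, u_j>.
Coefficients: <v, e_1> = 5/sqrt(6), <v, e_2> = 9/sqrt(30), <v, e_3> = -21/sqrt(69).
Square and sum: Σ |<v, e_j>|^2 = 4574/345.
Compute ||v||^2 = v·v = 14.
Deficit = 14 − 4574/345 = 256/345 ≥ 0, confirming Bessel's inequality. (The deficit equals ||v − Σ <v,e_j> e_j||^2, the squared distance from v to span{e_j}.)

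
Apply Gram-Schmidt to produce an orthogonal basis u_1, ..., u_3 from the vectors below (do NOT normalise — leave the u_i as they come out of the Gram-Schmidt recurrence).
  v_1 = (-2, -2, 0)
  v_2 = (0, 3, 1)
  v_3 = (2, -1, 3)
Orthogonal basis:
  u_1 = (-2, -2, 0)
  u_2 = (-3/2, 3/2, 1)
  u_3 = (12/11, -12/11, 36/11)

Apply the Gram-Schmidt recurrence
  u_1 = v_1
  u_i = v_i − Σ_{j<i} ((v_i · u_j) / (u_j · u_j)) · u_j.

Step by step this gives:
  u_1 = (-2, -2, 0)
  u_2 = (-3/2, 3/2, 1)
  u_3 = (12/11, -12/11, 36/11)

Orthogonality check:
  u_2 · u_1 = 0 (should be 0)
  u_3 · u_1 = 0 (should be 0)
  u_3 · u_2 = 0 (should be 0)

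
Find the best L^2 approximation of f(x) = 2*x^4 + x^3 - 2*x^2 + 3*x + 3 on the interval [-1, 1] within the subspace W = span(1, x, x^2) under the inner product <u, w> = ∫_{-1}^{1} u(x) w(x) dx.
g(x) = -2*x^2/7 + 18*x/5 + 99/35

The best approximation g ∈ W is the orthogonal projection of f onto W. Writing g = a_0 + a_1 x + a_2 x^2, the coefficients solve the normal equations G · a = b where
  G_{ij} = <φ_i, φ_j> and b_i = <f, φ_i>, with φ_0 = 1, φ_1 = x, φ_2 = x^2.
G =
  [2, 0, 2/3]
  [0, 2/3, 0]
  [2/3, 0, 2/5],
b = (82/15, 12/5, 62/35).
Solving gives a_0 = 99/35, a_1 = 18/5, a_2 = -2/7, so
  g(x) = -2*x^2/7 + 18*x/5 + 99/35.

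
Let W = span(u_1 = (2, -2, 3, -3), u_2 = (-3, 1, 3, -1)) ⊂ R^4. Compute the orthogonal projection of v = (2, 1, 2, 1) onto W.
proj_W(v) = (65/126, -55/126, 10/21, -5/9)

Set up U = [u_1 | ... | u_2] ∈ R^(4×2). The projector onto W = col(U) is P = U (U^T U)^(-1) U^T.
Compute U^T U =
  [26, 4]
  [4, 20],
and U^T v = (5, 0).
Solve U^T U · c = U^T v for the coefficients: c = (25/126, -5/126). The projection is proj_W(v) = U c.
Check: (v - proj_W(v)) · u_1 = 0  (should be 0).
Check: (v - proj_W(v)) · u_2 = 0  (should be 0).
Result: proj_W(v) = (65/126, -55/126, 10/21, -5/9).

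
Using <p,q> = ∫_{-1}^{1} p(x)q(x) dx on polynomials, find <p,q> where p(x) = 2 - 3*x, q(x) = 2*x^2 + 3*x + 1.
<p,q> = 2/3

Expand the product: p(x)·q(x) = -6*x^3 - 5*x^2 + 3*x + 2.
∫_{-1}^{1} of each monomial x^k gives [2/(k+1) if k even, 0 if k odd]. Integrating term-by-term (or equivalently evaluating the antiderivative F(x) = -3*x^4/2 - 5*x^3/3 + 3*x^2/2 + 2*x at the endpoints):
  F(1) − F(−1) = 1/3 − (-1/3) = 2/3.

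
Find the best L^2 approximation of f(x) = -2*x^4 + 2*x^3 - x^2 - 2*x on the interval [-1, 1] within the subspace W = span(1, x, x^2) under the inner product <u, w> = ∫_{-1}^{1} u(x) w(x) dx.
g(x) = -19*x^2/7 - 4*x/5 + 6/35

The best approximation g ∈ W is the orthogonal projection of f onto W. Writing g = a_0 + a_1 x + a_2 x^2, the coefficients solve the normal equations G · a = b where
  G_{ij} = <φ_i, φ_j> and b_i = <f, φ_i>, with φ_0 = 1, φ_1 = x, φ_2 = x^2.
G =
  [2, 0, 2/3]
  [0, 2/3, 0]
  [2/3, 0, 2/5],
b = (-22/15, -8/15, -34/35).
Solving gives a_0 = 6/35, a_1 = -4/5, a_2 = -19/7, so
  g(x) = -19*x^2/7 - 4*x/5 + 6/35.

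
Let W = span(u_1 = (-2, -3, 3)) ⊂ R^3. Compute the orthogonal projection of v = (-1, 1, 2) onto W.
proj_W(v) = (-5/11, -15/22, 15/22)

Set up U = [u_1 | ... | u_1] ∈ R^(3×1). The projector onto W = col(U) is P = U (U^T U)^(-1) U^T.
Compute U^T U =
  [22],
and U^T v = (5).
Solve U^T U · c = U^T v for the coefficients: c = (5/22). The projection is proj_W(v) = U c.
Check: (v - proj_W(v)) · u_1 = 0  (should be 0).
Result: proj_W(v) = (-5/11, -15/22, 15/22).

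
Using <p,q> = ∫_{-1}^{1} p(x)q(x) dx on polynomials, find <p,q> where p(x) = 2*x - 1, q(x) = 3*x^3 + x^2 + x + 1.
<p,q> = 16/15

Expand the product: p(x)·q(x) = 6*x^4 - x^3 + x^2 + x - 1.
∫_{-1}^{1} of each monomial x^k gives [2/(k+1) if k even, 0 if k odd]. Integrating term-by-term (or equivalently evaluating the antiderivative F(x) = 6*x^5/5 - x^4/4 + x^3/3 + x^2/2 - x at the endpoints):
  F(1) − F(−1) = 47/60 − (-17/60) = 16/15.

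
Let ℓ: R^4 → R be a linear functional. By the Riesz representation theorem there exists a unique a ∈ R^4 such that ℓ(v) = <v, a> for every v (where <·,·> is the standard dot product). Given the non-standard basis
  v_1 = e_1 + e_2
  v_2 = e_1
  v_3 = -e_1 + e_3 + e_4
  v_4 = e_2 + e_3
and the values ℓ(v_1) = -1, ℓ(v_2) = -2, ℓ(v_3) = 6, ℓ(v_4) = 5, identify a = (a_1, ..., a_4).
a = (-2, 1, 4, 0)

Write a = (a_1, ..., a_4) in the standard basis. For each basis vector v_i, ℓ(v_i) = <v_i, a> is a linear equation in the a_j's. Collect the n equations into a matrix system V a = ℓ, where row i of V is v_i (expressed in the standard basis). Since V is invertible (lower-triangular with 1s on the diagonal, up to permutation), solve by back-substitution:
  V =
[[1, 1, 0, 0],
 [1, 0, 0, 0],
 [-1, 0, 1, 1],
 [0, 1, 1, 0]]
  V a = (-1, -2, 6, 5)
Solving gives a = (-2, 1, 4, 0).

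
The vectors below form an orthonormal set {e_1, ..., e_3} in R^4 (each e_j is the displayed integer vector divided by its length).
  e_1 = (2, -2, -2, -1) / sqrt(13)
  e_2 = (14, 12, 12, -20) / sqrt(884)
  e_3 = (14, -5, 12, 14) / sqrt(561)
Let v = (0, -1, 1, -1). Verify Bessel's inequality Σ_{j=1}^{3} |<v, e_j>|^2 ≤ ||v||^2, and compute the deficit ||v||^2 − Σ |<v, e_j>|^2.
Σ |<v, e_j>|^2 = 6/11; ||v||^2 = 3; deficit = 27/11

Write each e_j = u_j / sqrt(<u_j, u_j>) where u_j is the displayed integer vector. Then <v, e_j> = <v, u_j> / sqrt(<u_j, u_j>), so |<v, e_j>|^2 = <v, u_j>^2 / <u_j, u_j>.
Coefficients: <v, e_1> = 1/sqrt(13), <v, e_2> = 20/sqrt(884), <v, e_3> = 3/sqrt(561).
Square and sum: Σ |<v, e_j>|^2 = 6/11.
Compute ||v||^2 = v·v = 3.
Deficit = 3 − 6/11 = 27/11 ≥ 0, confirming Bessel's inequality. (The deficit equals ||v − Σ <v,e_j> e_j||^2, the squared distance from v to span{e_j}.)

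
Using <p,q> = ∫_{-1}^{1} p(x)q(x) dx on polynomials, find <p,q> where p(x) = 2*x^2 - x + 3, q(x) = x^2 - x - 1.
<p,q> = -58/15

Expand the product: p(x)·q(x) = 2*x^4 - 3*x^3 + 2*x^2 - 2*x - 3.
∫_{-1}^{1} of each monomial x^k gives [2/(k+1) if k even, 0 if k odd]. Integrating term-by-term (or equivalently evaluating the antiderivative F(x) = 2*x^5/5 - 3*x^4/4 + 2*x^3/3 - x^2 - 3*x at the endpoints):
  F(1) − F(−1) = -221/60 − (11/60) = -58/15.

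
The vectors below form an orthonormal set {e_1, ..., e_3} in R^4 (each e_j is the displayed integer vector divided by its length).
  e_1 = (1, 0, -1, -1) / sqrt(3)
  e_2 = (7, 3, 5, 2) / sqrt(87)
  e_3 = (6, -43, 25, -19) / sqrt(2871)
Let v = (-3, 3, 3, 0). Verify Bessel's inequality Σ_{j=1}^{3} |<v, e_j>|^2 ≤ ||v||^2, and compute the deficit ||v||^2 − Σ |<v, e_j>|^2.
Σ |<v, e_j>|^2 = 153/11; ||v||^2 = 27; deficit = 144/11

Write each e_j = u_j / sqrt(<u_j, u_j>) where u_j is the displayed integer vector. Then <v, e_j> = <v, u_j> / sqrt(<u_j, u_j>), so |<v, e_j>|^2 = <v, u_j>^2 / <u_j, u_j>.
Coefficients: <v, e_1> = -6/sqrt(3), <v, e_2> = 3/sqrt(87), <v, e_3> = -72/sqrt(2871).
Square and sum: Σ |<v, e_j>|^2 = 153/11.
Compute ||v||^2 = v·v = 27.
Deficit = 27 − 153/11 = 144/11 ≥ 0, confirming Bessel's inequality. (The deficit equals ||v − Σ <v,e_j> e_j||^2, the squared distance from v to span{e_j}.)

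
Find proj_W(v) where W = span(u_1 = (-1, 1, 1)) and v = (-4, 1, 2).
proj_W(v) = (-7/3, 7/3, 7/3)

Set up U = [u_1 | ... | u_1] ∈ R^(3×1). The projector onto W = col(U) is P = U (U^T U)^(-1) U^T.
Compute U^T U =
  [3],
and U^T v = (7).
Solve U^T U · c = U^T v for the coefficients: c = (7/3). The projection is proj_W(v) = U c.
Check: (v - proj_W(v)) · u_1 = 0  (should be 0).
Result: proj_W(v) = (-7/3, 7/3, 7/3).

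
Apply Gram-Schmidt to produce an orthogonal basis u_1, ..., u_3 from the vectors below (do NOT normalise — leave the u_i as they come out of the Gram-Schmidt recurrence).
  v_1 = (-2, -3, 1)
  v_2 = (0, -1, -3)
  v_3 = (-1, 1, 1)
Orthogonal basis:
  u_1 = (-2, -3, 1)
  u_2 = (0, -1, -3)
  u_3 = (-1, 3/5, -1/5)

Apply the Gram-Schmidt recurrence
  u_1 = v_1
  u_i = v_i − Σ_{j<i} ((v_i · u_j) / (u_j · u_j)) · u_j.

Step by step this gives:
  u_1 = (-2, -3, 1)
  u_2 = (0, -1, -3)
  u_3 = (-1, 3/5, -1/5)

Orthogonality check:
  u_2 · u_1 = 0 (should be 0)
  u_3 · u_1 = 0 (should be 0)
  u_3 · u_2 = 0 (should be 0)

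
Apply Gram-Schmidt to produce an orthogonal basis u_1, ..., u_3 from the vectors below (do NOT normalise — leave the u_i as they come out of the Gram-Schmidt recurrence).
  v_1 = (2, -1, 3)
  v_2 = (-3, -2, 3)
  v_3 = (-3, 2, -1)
Orthogonal basis:
  u_1 = (2, -1, 3)
  u_2 = (-26/7, -23/14, 27/14)
  u_3 = (-96/283, 480/283, 224/283)

Apply the Gram-Schmidt recurrence
  u_1 = v_1
  u_i = v_i − Σ_{j<i} ((v_i · u_j) / (u_j · u_j)) · u_j.

Step by step this gives:
  u_1 = (2, -1, 3)
  u_2 = (-26/7, -23/14, 27/14)
  u_3 = (-96/283, 480/283, 224/283)

Orthogonality check:
  u_2 · u_1 = 0 (should be 0)
  u_3 · u_1 = 0 (should be 0)
  u_3 · u_2 = 0 (should be 0)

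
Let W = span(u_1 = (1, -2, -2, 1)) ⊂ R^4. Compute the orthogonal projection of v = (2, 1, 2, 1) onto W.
proj_W(v) = (-3/10, 3/5, 3/5, -3/10)

Set up U = [u_1 | ... | u_1] ∈ R^(4×1). The projector onto W = col(U) is P = U (U^T U)^(-1) U^T.
Compute U^T U =
  [10],
and U^T v = (-3).
Solve U^T U · c = U^T v for the coefficients: c = (-3/10). The projection is proj_W(v) = U c.
Check: (v - proj_W(v)) · u_1 = 0  (should be 0).
Result: proj_W(v) = (-3/10, 3/5, 3/5, -3/10).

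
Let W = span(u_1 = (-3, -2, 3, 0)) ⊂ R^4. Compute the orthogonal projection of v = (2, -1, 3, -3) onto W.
proj_W(v) = (-15/22, -5/11, 15/22, 0)

Set up U = [u_1 | ... | u_1] ∈ R^(4×1). The projector onto W = col(U) is P = U (U^T U)^(-1) U^T.
Compute U^T U =
  [22],
and U^T v = (5).
Solve U^T U · c = U^T v for the coefficients: c = (5/22). The projection is proj_W(v) = U c.
Check: (v - proj_W(v)) · u_1 = 0  (should be 0).
Result: proj_W(v) = (-15/22, -5/11, 15/22, 0).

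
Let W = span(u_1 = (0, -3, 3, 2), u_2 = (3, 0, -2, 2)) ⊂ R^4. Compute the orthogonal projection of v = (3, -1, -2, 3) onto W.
proj_W(v) = (636/185, -267/370, -581/370, 513/185)

Set up U = [u_1 | ... | u_2] ∈ R^(4×2). The projector onto W = col(U) is P = U (U^T U)^(-1) U^T.
Compute U^T U =
  [22, -2]
  [-2, 17],
and U^T v = (3, 19).
Solve U^T U · c = U^T v for the coefficients: c = (89/370, 212/185). The projection is proj_W(v) = U c.
Check: (v - proj_W(v)) · u_1 = 0  (should be 0).
Check: (v - proj_W(v)) · u_2 = 0  (should be 0).
Result: proj_W(v) = (636/185, -267/370, -581/370, 513/185).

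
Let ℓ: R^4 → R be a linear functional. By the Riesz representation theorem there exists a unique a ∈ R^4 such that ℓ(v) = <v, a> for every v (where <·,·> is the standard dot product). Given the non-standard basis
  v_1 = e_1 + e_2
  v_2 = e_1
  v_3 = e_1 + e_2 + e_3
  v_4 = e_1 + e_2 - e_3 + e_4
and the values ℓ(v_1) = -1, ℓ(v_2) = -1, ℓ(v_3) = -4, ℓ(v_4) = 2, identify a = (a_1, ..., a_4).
a = (-1, 0, -3, 0)

Write a = (a_1, ..., a_4) in the standard basis. For each basis vector v_i, ℓ(v_i) = <v_i, a> is a linear equation in the a_j's. Collect the n equations into a matrix system V a = ℓ, where row i of V is v_i (expressed in the standard basis). Since V is invertible (lower-triangular with 1s on the diagonal, up to permutation), solve by back-substitution:
  V =
[[1, 1, 0, 0],
 [1, 0, 0, 0],
 [1, 1, 1, 0],
 [1, 1, -1, 1]]
  V a = (-1, -1, -4, 2)
Solving gives a = (-1, 0, -3, 0).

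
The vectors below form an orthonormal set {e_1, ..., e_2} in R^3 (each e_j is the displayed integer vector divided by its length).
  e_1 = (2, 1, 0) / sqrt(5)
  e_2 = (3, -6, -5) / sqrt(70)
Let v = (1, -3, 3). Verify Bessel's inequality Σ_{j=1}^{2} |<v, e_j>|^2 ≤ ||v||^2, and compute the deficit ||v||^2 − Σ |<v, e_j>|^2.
Σ |<v, e_j>|^2 = 5/7; ||v||^2 = 19; deficit = 128/7

Write each e_j = u_j / sqrt(<u_j, u_j>) where u_j is the displayed integer vector. Then <v, e_j> = <v, u_j> / sqrt(<u_j, u_j>), so |<v, e_j>|^2 = <v, u_j>^2 / <u_j, u_j>.
Coefficients: <v, e_1> = -1/sqrt(5), <v, e_2> = 6/sqrt(70).
Square and sum: Σ |<v, e_j>|^2 = 5/7.
Compute ||v||^2 = v·v = 19.
Deficit = 19 − 5/7 = 128/7 ≥ 0, confirming Bessel's inequality. (The deficit equals ||v − Σ <v,e_j> e_j||^2, the squared distance from v to span{e_j}.)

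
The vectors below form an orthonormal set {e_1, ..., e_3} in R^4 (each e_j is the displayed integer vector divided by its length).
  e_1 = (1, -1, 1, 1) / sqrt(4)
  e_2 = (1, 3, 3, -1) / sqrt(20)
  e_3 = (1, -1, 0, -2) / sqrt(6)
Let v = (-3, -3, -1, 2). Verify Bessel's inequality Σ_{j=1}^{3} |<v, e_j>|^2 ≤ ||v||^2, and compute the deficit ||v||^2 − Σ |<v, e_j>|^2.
Σ |<v, e_j>|^2 = 521/30; ||v||^2 = 23; deficit = 169/30

Write each e_j = u_j / sqrt(<u_j, u_j>) where u_j is the displayed integer vector. Then <v, e_j> = <v, u_j> / sqrt(<u_j, u_j>), so |<v, e_j>|^2 = <v, u_j>^2 / <u_j, u_j>.
Coefficients: <v, e_1> = 1/sqrt(4), <v, e_2> = -17/sqrt(20), <v, e_3> = -4/sqrt(6).
Square and sum: Σ |<v, e_j>|^2 = 521/30.
Compute ||v||^2 = v·v = 23.
Deficit = 23 − 521/30 = 169/30 ≥ 0, confirming Bessel's inequality. (The deficit equals ||v − Σ <v,e_j> e_j||^2, the squared distance from v to span{e_j}.)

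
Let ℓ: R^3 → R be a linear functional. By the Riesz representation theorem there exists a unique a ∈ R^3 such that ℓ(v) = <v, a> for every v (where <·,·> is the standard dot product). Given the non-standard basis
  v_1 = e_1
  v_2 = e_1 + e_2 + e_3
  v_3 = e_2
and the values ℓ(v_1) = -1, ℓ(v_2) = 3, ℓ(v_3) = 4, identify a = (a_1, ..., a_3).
a = (-1, 4, 0)

Write a = (a_1, ..., a_3) in the standard basis. For each basis vector v_i, ℓ(v_i) = <v_i, a> is a linear equation in the a_j's. Collect the n equations into a matrix system V a = ℓ, where row i of V is v_i (expressed in the standard basis). Since V is invertible (lower-triangular with 1s on the diagonal, up to permutation), solve by back-substitution:
  V =
[[1, 0, 0],
 [1, 1, 1],
 [0, 1, 0]]
  V a = (-1, 3, 4)
Solving gives a = (-1, 4, 0).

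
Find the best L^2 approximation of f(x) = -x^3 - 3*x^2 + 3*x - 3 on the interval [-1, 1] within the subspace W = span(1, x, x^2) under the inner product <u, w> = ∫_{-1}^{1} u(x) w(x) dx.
g(x) = -3*x^2 + 12*x/5 - 3

The best approximation g ∈ W is the orthogonal projection of f onto W. Writing g = a_0 + a_1 x + a_2 x^2, the coefficients solve the normal equations G · a = b where
  G_{ij} = <φ_i, φ_j> and b_i = <f, φ_i>, with φ_0 = 1, φ_1 = x, φ_2 = x^2.
G =
  [2, 0, 2/3]
  [0, 2/3, 0]
  [2/3, 0, 2/5],
b = (-8, 8/5, -16/5).
Solving gives a_0 = -3, a_1 = 12/5, a_2 = -3, so
  g(x) = -3*x^2 + 12*x/5 - 3.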